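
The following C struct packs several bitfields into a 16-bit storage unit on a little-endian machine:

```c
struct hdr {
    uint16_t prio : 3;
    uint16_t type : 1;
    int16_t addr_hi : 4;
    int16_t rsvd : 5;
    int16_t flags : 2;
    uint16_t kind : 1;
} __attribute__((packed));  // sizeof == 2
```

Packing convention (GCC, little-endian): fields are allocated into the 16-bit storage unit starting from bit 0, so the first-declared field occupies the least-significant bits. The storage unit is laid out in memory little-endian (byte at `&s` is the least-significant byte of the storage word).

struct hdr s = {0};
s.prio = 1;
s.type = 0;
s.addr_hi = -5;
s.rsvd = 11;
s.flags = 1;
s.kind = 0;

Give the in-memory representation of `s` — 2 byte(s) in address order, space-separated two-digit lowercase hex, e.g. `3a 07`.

b1 2b

[0+:3] prio=1 & 0x7 = 0x1; word=0x0001
[3+:1] type=0 & 0x1 = 0x0; word=0x0001
[4+:4] addr_hi=-5 & 0xf = 0xb; word=0x00b1
[8+:5] rsvd=11 & 0x1f = 0xb; word=0x0bb1
[13+:2] flags=1 & 0x3 = 0x1; word=0x2bb1
[15+:1] kind=0 & 0x1 = 0x0; word=0x2bb1
word = 0x2bb1 → little-endian bytes:
  [0]=0xb1  [1]=0x2b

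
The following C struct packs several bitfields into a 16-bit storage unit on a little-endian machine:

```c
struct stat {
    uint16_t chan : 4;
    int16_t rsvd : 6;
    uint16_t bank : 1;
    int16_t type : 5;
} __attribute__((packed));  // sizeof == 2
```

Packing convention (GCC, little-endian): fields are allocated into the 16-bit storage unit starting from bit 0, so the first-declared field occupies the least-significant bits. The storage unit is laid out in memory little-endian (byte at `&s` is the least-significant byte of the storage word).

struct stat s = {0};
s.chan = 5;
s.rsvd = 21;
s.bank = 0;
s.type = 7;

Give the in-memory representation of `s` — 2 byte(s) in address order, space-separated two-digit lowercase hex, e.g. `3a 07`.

55 39

[0+:4] chan=5 & 0xf = 0x5; word=0x0005
[4+:6] rsvd=21 & 0x3f = 0x15; word=0x0155
[10+:1] bank=0 & 0x1 = 0x0; word=0x0155
[11+:5] type=7 & 0x1f = 0x7; word=0x3955
word = 0x3955 → little-endian bytes:
  [0]=0x55  [1]=0x39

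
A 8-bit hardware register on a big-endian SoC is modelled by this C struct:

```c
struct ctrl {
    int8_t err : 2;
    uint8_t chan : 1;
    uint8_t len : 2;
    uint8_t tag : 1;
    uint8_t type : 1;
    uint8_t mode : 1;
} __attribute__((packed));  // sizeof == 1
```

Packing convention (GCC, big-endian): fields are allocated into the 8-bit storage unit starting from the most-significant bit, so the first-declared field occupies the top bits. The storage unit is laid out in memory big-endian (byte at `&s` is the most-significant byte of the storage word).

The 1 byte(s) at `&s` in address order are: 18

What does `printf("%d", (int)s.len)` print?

[0]=0x18 (big-endian) → word 0x18
err [6+:2] = (word>>6) & 0x3 = 0
chan [5+:1] = (word>>5) & 0x1 = 0
len [3+:2] = (word>>3) & 0x3 = 3  ←
tag [2+:1] = (word>>2) & 0x1 = 0
type [1+:1] = (word>>1) & 0x1 = 0
mode [0+:1] = (word>>0) & 0x1 = 0

3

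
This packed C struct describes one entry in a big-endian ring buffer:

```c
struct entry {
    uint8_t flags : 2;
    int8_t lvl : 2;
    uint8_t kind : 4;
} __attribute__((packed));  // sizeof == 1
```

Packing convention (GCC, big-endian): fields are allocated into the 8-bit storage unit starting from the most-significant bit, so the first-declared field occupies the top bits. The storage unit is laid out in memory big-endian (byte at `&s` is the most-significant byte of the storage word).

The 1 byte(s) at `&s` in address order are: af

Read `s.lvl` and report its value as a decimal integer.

-2

[0]=0xaf (big-endian) → word 0xaf
flags [6+:2] = (word>>6) & 0x3 = 2
lvl [4+:2] = (word>>4) & 0x3 = 2  ←
kind [0+:4] = (word>>0) & 0xf = 15
lvl signed 2b, MSB=1: 2 - 4 = -2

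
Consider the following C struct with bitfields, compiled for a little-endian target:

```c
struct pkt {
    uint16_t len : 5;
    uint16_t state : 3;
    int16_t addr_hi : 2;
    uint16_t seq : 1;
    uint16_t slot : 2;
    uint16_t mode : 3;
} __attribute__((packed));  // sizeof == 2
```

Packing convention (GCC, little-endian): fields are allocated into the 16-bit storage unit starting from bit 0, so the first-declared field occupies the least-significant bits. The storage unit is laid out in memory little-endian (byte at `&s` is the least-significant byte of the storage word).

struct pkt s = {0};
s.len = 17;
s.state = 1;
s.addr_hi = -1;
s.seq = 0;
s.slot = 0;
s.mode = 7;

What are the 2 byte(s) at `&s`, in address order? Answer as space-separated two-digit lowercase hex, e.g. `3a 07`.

len (5b) val=17 bits=0x11 at bit 0: 0x0011
state (3b) val=1 bits=0x1 at bit 5: 0x0031
addr_hi (2b) val=-1 bits=0x3 at bit 8: 0x0331
seq (1b) val=0 bits=0x0 at bit 10: 0x0331
slot (2b) val=0 bits=0x0 at bit 11: 0x0331
mode (3b) val=7 bits=0x7 at bit 13: 0xe331
word = 0xe331 → little-endian bytes:
  [0]=0x31  [1]=0xe3

31 e3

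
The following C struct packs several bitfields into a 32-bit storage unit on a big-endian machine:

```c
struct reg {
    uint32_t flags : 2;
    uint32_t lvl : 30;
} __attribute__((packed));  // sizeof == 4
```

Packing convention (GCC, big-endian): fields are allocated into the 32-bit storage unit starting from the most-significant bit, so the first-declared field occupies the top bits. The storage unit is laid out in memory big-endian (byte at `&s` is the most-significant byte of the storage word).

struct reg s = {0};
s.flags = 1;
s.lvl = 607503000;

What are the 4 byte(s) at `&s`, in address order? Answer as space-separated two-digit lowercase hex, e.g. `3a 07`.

64 35 c2 98

flags (2b) val=1 bits=0x1 at bit 30: 0x40000000
lvl (30b) val=607503000 bits=0x2435c298 at bit 0: 0x6435c298
word = 0x6435c298 → big-endian bytes:
  [0]=0x64  [1]=0x35  [2]=0xc2  [3]=0x98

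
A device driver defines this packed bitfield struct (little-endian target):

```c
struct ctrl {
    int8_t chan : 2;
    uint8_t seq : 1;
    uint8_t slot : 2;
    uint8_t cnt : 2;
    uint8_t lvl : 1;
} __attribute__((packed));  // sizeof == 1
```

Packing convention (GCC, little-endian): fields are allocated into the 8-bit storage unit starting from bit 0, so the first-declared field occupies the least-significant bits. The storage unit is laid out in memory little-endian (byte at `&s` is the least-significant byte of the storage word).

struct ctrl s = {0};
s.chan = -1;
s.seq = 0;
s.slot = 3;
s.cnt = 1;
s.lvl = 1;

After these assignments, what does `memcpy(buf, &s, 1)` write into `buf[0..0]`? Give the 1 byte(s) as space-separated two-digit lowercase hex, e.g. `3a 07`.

bb

[0+:2] chan=-1 & 0x3 = 0x3; word=0x03
[2+:1] seq=0 & 0x1 = 0x0; word=0x03
[3+:2] slot=3 & 0x3 = 0x3; word=0x1b
[5+:2] cnt=1 & 0x3 = 0x1; word=0x3b
[7+:1] lvl=1 & 0x1 = 0x1; word=0xbb
word = 0xbb → little-endian bytes:
  [0]=0xbb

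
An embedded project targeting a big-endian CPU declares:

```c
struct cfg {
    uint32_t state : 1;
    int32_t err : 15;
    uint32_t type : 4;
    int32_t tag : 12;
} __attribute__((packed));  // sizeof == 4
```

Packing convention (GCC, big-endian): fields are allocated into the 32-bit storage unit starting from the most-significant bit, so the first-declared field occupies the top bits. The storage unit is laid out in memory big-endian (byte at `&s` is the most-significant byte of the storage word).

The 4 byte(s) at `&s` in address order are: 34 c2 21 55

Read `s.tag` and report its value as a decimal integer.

341

[0]=0x34 [1]=0xc2 [2]=0x21 [3]=0x55 (big-endian) → word 0x34c22155
state [31+:1] = (word>>31) & 0x1 = 0
err [16+:15] = (word>>16) & 0x7fff = 13506
type [12+:4] = (word>>12) & 0xf = 2
tag [0+:12] = (word>>0) & 0xfff = 341  ←
tag signed 12b, MSB=0: value = 341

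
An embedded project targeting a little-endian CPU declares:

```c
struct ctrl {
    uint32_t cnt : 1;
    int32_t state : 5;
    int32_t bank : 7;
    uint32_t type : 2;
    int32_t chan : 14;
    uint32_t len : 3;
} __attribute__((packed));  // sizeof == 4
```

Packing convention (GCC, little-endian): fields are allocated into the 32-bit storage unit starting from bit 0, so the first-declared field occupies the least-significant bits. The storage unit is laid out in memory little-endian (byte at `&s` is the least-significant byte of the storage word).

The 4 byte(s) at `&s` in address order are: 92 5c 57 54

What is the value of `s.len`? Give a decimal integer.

[0]=0x92 [1]=0x5c [2]=0x57 [3]=0x54 (little-endian) → word 0x54575c92
cnt:1 @ bit 0 → (0x54575c92>>0)&0x1 = 0x0
state:5 @ bit 1 → (0x54575c92>>1)&0x1f = 0x9
bank:7 @ bit 6 → (0x54575c92>>6)&0x7f = 0x72
type:2 @ bit 13 → (0x54575c92>>13)&0x3 = 0x2
chan:14 @ bit 15 → (0x54575c92>>15)&0x3fff = 0x28ae
len:3 @ bit 29 → (0x54575c92>>29)&0x7 = 0x2  ←

2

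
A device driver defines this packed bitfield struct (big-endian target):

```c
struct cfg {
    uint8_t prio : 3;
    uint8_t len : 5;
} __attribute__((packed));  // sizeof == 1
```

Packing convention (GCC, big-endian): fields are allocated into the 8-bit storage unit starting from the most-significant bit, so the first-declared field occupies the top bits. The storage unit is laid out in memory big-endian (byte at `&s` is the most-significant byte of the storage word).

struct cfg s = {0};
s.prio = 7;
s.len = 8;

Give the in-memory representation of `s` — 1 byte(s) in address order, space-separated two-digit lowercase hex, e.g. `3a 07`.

[5+:3] prio=7 & 0x7 = 0x7; word=0xe0
[0+:5] len=8 & 0x1f = 0x8; word=0xe8
word = 0xe8 → big-endian bytes:
  [0]=0xe8

e8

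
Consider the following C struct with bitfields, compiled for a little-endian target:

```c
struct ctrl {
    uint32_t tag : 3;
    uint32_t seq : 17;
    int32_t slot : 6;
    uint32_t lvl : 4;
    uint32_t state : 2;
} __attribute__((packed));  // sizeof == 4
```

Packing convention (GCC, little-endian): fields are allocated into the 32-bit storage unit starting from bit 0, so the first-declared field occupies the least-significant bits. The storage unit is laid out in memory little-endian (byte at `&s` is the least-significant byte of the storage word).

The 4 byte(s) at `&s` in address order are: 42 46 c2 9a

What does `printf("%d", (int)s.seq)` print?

18632

[0]=0x42 [1]=0x46 [2]=0xc2 [3]=0x9a (little-endian) → word 0x9ac24642
tag [0+:3] = (word>>0) & 0x7 = 2
seq [3+:17] = (word>>3) & 0x1ffff = 18632  ←
slot [20+:6] = (word>>20) & 0x3f = 44
lvl [26+:4] = (word>>26) & 0xf = 6
state [30+:2] = (word>>30) & 0x3 = 2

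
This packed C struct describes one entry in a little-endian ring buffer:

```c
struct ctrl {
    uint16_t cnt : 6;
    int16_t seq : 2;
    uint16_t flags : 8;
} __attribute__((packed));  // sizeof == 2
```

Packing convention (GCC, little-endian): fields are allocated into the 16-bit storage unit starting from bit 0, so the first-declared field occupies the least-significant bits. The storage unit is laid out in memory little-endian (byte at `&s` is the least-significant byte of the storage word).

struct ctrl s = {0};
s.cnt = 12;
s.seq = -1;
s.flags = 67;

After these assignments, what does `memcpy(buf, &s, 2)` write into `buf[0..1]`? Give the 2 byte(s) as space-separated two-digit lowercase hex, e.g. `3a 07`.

cc 43

cnt:6 = 12 → 0xc << 0 → word 0x000c
seq:2 = -1 → 0x3 << 6 → word 0x00cc
flags:8 = 67 → 0x43 << 8 → word 0x43cc
word = 0x43cc → little-endian bytes:
  [0]=0xcc  [1]=0x43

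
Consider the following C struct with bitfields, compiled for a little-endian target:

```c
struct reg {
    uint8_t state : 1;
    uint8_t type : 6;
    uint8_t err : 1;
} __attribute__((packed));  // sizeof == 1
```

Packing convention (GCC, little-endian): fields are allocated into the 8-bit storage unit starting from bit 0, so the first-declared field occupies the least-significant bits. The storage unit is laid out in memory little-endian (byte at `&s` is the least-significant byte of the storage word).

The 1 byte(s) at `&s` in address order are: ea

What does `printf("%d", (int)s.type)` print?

53

[0]=0xea (little-endian) → word 0xea
state [0+:1] = (word>>0) & 0x1 = 0
type [1+:6] = (word>>1) & 0x3f = 53  ←
err [7+:1] = (word>>7) & 0x1 = 1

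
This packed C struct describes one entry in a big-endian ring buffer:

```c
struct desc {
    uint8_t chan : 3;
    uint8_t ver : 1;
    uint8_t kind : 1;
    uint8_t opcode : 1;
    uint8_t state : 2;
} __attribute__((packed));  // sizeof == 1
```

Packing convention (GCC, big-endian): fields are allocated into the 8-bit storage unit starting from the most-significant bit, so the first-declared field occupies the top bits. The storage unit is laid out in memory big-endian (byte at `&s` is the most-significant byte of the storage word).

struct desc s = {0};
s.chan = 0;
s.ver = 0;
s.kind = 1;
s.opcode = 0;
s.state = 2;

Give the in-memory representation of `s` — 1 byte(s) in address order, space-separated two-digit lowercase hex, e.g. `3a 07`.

0a

[5+:3] chan=0 & 0x7 = 0x0; word=0x00
[4+:1] ver=0 & 0x1 = 0x0; word=0x00
[3+:1] kind=1 & 0x1 = 0x1; word=0x08
[2+:1] opcode=0 & 0x1 = 0x0; word=0x08
[0+:2] state=2 & 0x3 = 0x2; word=0x0a
word = 0x0a → big-endian bytes:
  [0]=0x0a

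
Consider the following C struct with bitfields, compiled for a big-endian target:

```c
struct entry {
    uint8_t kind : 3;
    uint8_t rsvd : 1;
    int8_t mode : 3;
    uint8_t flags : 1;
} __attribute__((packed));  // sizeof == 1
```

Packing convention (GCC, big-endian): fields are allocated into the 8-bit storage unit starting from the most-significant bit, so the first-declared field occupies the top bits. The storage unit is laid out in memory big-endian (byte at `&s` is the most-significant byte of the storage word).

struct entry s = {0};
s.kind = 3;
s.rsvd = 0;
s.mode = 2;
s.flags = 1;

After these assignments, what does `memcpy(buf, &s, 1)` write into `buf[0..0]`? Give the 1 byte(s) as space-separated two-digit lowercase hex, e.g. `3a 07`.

65

kind:3 = 3 → 0x3 << 5 → word 0x60
rsvd:1 = 0 → 0x0 << 4 → word 0x60
mode:3 = 2 → 0x2 << 1 → word 0x64
flags:1 = 1 → 0x1 << 0 → word 0x65
word = 0x65 → big-endian bytes:
  [0]=0x65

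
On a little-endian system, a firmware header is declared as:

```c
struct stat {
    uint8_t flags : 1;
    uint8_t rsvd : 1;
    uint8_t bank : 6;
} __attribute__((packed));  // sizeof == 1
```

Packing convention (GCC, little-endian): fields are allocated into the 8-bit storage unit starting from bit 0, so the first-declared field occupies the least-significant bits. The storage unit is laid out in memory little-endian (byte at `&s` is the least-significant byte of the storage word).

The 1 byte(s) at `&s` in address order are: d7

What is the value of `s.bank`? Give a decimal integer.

53

[0]=0xd7 (little-endian) → word 0xd7
flags [0+:1] = (word>>0) & 0x1 = 1
rsvd [1+:1] = (word>>1) & 0x1 = 1
bank [2+:6] = (word>>2) & 0x3f = 53  ←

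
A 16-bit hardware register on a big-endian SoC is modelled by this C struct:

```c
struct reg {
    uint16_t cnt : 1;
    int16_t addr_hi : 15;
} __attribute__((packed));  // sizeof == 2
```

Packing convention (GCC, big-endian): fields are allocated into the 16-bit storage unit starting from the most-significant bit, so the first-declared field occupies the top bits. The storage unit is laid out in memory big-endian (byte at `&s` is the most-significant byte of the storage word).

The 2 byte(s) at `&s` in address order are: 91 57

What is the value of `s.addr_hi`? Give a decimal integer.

4439

[0]=0x91 [1]=0x57 (big-endian) → word 0x9157
cnt [15+:1] = (word>>15) & 0x1 = 1
addr_hi [0+:15] = (word>>0) & 0x7fff = 4439  ←
addr_hi signed 15b, MSB=0: value = 4439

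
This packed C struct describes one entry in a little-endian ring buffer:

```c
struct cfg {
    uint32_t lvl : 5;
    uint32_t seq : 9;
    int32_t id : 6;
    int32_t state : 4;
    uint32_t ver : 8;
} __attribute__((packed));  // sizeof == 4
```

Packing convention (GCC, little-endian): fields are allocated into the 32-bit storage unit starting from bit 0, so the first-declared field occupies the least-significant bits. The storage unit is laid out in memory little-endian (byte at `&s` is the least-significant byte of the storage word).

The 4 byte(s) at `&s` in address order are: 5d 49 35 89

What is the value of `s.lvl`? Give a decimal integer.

29

[0]=0x5d [1]=0x49 [2]=0x35 [3]=0x89 (little-endian) → word 0x8935495d
lvl [0+:5] = (word>>0) & 0x1f = 29  ←
seq [5+:9] = (word>>5) & 0x1ff = 74
id [14+:6] = (word>>14) & 0x3f = 21
state [20+:4] = (word>>20) & 0xf = 3
ver [24+:8] = (word>>24) & 0xff = 137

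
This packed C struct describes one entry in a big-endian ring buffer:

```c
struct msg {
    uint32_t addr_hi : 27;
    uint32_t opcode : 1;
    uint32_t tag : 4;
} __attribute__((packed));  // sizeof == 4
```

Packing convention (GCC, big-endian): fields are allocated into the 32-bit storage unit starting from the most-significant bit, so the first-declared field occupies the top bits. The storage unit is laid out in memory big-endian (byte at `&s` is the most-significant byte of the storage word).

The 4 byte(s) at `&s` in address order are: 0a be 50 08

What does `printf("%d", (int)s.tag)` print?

8

[0]=0x0a [1]=0xbe [2]=0x50 [3]=0x08 (big-endian) → word 0x0abe5008
addr_hi [5+:27] = (word>>5) & 0x7ffffff = 5632640
opcode [4+:1] = (word>>4) & 0x1 = 0
tag [0+:4] = (word>>0) & 0xf = 8  ←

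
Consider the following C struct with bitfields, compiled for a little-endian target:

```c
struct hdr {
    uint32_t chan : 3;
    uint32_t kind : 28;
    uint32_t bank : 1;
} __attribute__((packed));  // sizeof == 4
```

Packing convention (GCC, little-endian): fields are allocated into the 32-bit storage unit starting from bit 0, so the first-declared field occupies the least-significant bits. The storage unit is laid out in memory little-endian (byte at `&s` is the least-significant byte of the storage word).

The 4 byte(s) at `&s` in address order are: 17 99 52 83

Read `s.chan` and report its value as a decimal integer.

[0]=0x17 [1]=0x99 [2]=0x52 [3]=0x83 (little-endian) → word 0x83529917
chan [0+:3] = (word>>0) & 0x7 = 7  ←
kind [3+:28] = (word>>3) & 0xfffffff = 6968098
bank [31+:1] = (word>>31) & 0x1 = 1

7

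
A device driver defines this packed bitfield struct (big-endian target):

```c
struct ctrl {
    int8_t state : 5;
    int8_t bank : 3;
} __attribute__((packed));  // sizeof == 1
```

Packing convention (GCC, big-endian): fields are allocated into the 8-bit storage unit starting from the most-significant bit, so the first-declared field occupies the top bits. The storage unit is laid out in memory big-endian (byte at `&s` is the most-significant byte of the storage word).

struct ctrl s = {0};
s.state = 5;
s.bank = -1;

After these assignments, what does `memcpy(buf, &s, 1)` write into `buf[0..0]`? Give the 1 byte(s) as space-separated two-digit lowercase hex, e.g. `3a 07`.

2f

[3+:5] state=5 & 0x1f = 0x5; word=0x28
[0+:3] bank=-1 & 0x7 = 0x7; word=0x2f
word = 0x2f → big-endian bytes:
  [0]=0x2f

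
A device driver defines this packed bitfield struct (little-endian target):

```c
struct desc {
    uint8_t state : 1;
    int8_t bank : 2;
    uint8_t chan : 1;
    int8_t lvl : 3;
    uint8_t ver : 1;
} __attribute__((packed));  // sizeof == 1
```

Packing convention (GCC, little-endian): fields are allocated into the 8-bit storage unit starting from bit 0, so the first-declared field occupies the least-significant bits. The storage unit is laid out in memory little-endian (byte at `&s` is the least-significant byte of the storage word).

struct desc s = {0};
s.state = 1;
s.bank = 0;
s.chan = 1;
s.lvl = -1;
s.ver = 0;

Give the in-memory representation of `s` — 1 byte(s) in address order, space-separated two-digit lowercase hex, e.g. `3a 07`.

79

state:1 = 1 → 0x1 << 0 → word 0x01
bank:2 = 0 → 0x0 << 1 → word 0x01
chan:1 = 1 → 0x1 << 3 → word 0x09
lvl:3 = -1 → 0x7 << 4 → word 0x79
ver:1 = 0 → 0x0 << 7 → word 0x79
word = 0x79 → little-endian bytes:
  [0]=0x79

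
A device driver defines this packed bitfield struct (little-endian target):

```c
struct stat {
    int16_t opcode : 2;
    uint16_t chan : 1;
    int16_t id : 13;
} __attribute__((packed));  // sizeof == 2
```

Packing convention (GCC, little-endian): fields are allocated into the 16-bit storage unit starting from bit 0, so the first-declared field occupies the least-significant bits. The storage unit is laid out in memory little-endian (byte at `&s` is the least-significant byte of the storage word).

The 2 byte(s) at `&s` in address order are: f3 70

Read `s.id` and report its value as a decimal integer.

[0]=0xf3 [1]=0x70 (little-endian) → word 0x70f3
opcode:2 @ bit 0 → (0x70f3>>0)&0x3 = 0x3
chan:1 @ bit 2 → (0x70f3>>2)&0x1 = 0x0
id:13 @ bit 3 → (0x70f3>>3)&0x1fff = 0xe1e  ←
id signed 13b, MSB=0: value = 3614

3614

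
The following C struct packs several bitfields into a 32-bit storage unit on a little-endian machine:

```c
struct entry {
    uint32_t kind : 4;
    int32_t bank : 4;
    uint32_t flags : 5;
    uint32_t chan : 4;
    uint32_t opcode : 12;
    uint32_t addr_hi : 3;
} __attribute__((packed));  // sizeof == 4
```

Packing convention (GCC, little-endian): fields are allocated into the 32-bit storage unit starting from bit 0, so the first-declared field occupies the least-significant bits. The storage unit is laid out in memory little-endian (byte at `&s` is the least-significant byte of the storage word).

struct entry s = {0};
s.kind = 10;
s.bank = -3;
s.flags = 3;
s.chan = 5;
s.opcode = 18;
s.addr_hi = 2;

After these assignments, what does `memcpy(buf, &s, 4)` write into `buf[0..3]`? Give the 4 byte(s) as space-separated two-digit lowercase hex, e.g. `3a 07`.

kind:4 = 10 → 0xa << 0 → word 0x0000000a
bank:4 = -3 → 0xd << 4 → word 0x000000da
flags:5 = 3 → 0x3 << 8 → word 0x000003da
chan:4 = 5 → 0x5 << 13 → word 0x0000a3da
opcode:12 = 18 → 0x12 << 17 → word 0x0024a3da
addr_hi:3 = 2 → 0x2 << 29 → word 0x4024a3da
word = 0x4024a3da → little-endian bytes:
  [0]=0xda  [1]=0xa3  [2]=0x24  [3]=0x40

da a3 24 40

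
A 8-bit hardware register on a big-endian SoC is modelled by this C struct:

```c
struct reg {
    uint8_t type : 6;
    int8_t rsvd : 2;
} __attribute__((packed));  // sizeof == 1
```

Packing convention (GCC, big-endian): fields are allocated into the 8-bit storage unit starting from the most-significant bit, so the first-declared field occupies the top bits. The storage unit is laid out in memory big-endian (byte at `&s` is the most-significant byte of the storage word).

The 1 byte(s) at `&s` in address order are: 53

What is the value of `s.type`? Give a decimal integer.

[0]=0x53 (big-endian) → word 0x53
type [2+:6] = (word>>2) & 0x3f = 20  ←
rsvd [0+:2] = (word>>0) & 0x3 = 3

20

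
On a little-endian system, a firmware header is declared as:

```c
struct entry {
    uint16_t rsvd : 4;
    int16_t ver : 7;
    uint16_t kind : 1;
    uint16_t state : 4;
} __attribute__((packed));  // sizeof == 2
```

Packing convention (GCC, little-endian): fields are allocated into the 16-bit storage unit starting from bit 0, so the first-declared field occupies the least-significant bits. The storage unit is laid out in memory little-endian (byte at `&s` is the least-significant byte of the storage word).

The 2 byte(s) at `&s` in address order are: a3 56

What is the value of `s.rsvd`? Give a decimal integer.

3

[0]=0xa3 [1]=0x56 (little-endian) → word 0x56a3
rsvd [0+:4] = (word>>0) & 0xf = 3  ←
ver [4+:7] = (word>>4) & 0x7f = 106
kind [11+:1] = (word>>11) & 0x1 = 0
state [12+:4] = (word>>12) & 0xf = 5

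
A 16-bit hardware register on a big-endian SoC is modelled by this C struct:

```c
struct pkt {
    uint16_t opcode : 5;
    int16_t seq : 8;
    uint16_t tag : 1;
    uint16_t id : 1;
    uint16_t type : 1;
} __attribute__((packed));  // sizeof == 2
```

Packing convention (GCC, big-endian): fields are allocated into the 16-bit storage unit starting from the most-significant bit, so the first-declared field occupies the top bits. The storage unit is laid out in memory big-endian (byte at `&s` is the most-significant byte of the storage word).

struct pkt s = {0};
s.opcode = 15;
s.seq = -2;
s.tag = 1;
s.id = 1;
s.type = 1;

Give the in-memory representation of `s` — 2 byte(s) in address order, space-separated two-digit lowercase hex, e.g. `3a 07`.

[11+:5] opcode=15 & 0x1f = 0xf; word=0x7800
[3+:8] seq=-2 & 0xff = 0xfe; word=0x7ff0
[2+:1] tag=1 & 0x1 = 0x1; word=0x7ff4
[1+:1] id=1 & 0x1 = 0x1; word=0x7ff6
[0+:1] type=1 & 0x1 = 0x1; word=0x7ff7
word = 0x7ff7 → big-endian bytes:
  [0]=0x7f  [1]=0xf7

7f f7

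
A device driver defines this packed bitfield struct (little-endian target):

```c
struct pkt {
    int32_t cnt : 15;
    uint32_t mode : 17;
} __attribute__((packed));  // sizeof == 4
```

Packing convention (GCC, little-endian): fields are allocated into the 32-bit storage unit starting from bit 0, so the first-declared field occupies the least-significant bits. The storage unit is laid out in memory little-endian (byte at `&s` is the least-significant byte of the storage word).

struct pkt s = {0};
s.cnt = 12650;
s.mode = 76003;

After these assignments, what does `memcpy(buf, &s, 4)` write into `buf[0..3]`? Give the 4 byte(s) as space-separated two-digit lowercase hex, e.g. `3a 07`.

6a b1 71 94

[0+:15] cnt=12650 & 0x7fff = 0x316a; word=0x0000316a
[15+:17] mode=76003 & 0x1ffff = 0x128e3; word=0x9471b16a
word = 0x9471b16a → little-endian bytes:
  [0]=0x6a  [1]=0xb1  [2]=0x71  [3]=0x94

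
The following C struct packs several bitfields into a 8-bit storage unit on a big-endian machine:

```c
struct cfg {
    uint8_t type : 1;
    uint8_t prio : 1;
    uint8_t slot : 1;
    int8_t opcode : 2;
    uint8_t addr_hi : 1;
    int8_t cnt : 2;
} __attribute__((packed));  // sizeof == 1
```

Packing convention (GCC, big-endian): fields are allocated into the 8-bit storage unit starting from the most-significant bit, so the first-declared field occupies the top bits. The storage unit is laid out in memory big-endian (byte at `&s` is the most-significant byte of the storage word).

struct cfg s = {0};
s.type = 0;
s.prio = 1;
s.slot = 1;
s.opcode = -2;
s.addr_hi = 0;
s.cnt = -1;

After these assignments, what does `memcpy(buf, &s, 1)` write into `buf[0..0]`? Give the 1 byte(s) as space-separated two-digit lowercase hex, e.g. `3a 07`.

type (1b) val=0 bits=0x0 at bit 7: 0x00
prio (1b) val=1 bits=0x1 at bit 6: 0x40
slot (1b) val=1 bits=0x1 at bit 5: 0x60
opcode (2b) val=-2 bits=0x2 at bit 3: 0x70
addr_hi (1b) val=0 bits=0x0 at bit 2: 0x70
cnt (2b) val=-1 bits=0x3 at bit 0: 0x73
word = 0x73 → big-endian bytes:
  [0]=0x73

73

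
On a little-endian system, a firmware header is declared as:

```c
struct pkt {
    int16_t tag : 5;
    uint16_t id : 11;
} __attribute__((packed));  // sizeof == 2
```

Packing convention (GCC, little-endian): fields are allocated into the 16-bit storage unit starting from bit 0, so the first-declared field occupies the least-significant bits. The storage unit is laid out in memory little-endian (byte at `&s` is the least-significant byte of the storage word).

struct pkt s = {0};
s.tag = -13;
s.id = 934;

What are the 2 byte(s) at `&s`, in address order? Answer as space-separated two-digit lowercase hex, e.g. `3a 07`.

tag:5 = -13 → 0x13 << 0 → word 0x0013
id:11 = 934 → 0x3a6 << 5 → word 0x74d3
word = 0x74d3 → little-endian bytes:
  [0]=0xd3  [1]=0x74

d3 74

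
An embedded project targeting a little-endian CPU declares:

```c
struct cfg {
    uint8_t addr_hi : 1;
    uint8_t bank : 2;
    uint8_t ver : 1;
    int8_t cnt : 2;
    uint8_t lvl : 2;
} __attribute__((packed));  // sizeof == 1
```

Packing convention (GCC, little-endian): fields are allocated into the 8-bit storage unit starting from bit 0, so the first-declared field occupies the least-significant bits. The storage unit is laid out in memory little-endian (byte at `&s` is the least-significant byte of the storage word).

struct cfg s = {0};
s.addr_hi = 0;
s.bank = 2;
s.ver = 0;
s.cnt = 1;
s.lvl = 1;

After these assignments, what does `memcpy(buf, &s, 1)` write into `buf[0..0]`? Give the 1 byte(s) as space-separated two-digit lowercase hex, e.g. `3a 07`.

54

addr_hi:1 = 0 → 0x0 << 0 → word 0x00
bank:2 = 2 → 0x2 << 1 → word 0x04
ver:1 = 0 → 0x0 << 3 → word 0x04
cnt:2 = 1 → 0x1 << 4 → word 0x14
lvl:2 = 1 → 0x1 << 6 → word 0x54
word = 0x54 → little-endian bytes:
  [0]=0x54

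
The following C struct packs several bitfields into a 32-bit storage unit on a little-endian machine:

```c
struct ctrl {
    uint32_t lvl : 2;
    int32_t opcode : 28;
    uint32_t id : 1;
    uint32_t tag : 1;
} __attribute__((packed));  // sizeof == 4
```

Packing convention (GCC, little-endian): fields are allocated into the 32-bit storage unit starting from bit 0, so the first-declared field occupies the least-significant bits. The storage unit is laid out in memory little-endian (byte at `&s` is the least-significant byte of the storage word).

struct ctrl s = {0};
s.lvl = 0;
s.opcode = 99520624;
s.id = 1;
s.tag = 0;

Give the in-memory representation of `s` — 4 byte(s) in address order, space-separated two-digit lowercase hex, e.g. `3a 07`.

lvl:2 = 0 → 0x0 << 0 → word 0x00000000
opcode:28 = 99520624 → 0x5ee9070 << 2 → word 0x17ba41c0
id:1 = 1 → 0x1 << 30 → word 0x57ba41c0
tag:1 = 0 → 0x0 << 31 → word 0x57ba41c0
word = 0x57ba41c0 → little-endian bytes:
  [0]=0xc0  [1]=0x41  [2]=0xba  [3]=0x57

c0 41 ba 57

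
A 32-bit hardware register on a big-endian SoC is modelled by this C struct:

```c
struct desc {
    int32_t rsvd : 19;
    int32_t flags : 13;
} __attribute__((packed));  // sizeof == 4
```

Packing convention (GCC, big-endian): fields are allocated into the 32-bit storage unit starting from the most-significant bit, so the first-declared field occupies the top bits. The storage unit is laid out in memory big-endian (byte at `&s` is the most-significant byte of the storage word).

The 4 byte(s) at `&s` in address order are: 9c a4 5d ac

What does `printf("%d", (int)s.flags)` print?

-596

[0]=0x9c [1]=0xa4 [2]=0x5d [3]=0xac (big-endian) → word 0x9ca45dac
rsvd:19 @ bit 13 → (0x9ca45dac>>13)&0x7ffff = 0x4e522
flags:13 @ bit 0 → (0x9ca45dac>>0)&0x1fff = 0x1dac  ←
flags signed 13b, MSB=1: 7596 - 8192 = -596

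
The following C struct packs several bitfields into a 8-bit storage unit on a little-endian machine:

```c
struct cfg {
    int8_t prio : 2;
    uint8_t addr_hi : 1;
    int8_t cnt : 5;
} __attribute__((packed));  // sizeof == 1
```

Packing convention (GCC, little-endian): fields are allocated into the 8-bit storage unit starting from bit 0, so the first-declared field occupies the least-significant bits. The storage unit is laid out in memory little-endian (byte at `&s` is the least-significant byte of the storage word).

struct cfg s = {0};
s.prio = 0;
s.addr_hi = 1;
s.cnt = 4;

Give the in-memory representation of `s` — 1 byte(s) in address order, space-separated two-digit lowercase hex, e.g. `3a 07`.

prio:2 = 0 → 0x0 << 0 → word 0x00
addr_hi:1 = 1 → 0x1 << 2 → word 0x04
cnt:5 = 4 → 0x4 << 3 → word 0x24
word = 0x24 → little-endian bytes:
  [0]=0x24

24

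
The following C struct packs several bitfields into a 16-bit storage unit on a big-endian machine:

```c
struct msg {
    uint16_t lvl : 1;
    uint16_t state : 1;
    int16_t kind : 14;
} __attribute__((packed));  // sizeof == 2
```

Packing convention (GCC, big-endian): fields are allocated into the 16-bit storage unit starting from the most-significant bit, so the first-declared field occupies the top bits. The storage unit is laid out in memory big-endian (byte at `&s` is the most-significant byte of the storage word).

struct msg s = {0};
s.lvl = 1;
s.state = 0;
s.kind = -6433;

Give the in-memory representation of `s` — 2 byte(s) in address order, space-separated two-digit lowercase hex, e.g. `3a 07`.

lvl (1b) val=1 bits=0x1 at bit 15: 0x8000
state (1b) val=0 bits=0x0 at bit 14: 0x8000
kind (14b) val=-6433 bits=0x26df at bit 0: 0xa6df
word = 0xa6df → big-endian bytes:
  [0]=0xa6  [1]=0xdf

a6 df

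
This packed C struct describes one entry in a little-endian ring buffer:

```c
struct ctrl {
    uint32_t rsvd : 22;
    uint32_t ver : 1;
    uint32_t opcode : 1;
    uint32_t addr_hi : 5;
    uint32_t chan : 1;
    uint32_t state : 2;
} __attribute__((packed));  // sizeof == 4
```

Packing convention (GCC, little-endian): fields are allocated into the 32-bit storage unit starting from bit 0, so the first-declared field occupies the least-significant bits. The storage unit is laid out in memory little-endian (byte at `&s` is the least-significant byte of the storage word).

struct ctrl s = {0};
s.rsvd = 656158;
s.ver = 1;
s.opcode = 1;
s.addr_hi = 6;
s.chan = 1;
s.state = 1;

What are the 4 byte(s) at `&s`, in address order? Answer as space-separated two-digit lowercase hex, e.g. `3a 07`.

rsvd (22b) val=656158 bits=0xa031e at bit 0: 0x000a031e
ver (1b) val=1 bits=0x1 at bit 22: 0x004a031e
opcode (1b) val=1 bits=0x1 at bit 23: 0x00ca031e
addr_hi (5b) val=6 bits=0x6 at bit 24: 0x06ca031e
chan (1b) val=1 bits=0x1 at bit 29: 0x26ca031e
state (2b) val=1 bits=0x1 at bit 30: 0x66ca031e
word = 0x66ca031e → little-endian bytes:
  [0]=0x1e  [1]=0x03  [2]=0xca  [3]=0x66

1e 03 ca 66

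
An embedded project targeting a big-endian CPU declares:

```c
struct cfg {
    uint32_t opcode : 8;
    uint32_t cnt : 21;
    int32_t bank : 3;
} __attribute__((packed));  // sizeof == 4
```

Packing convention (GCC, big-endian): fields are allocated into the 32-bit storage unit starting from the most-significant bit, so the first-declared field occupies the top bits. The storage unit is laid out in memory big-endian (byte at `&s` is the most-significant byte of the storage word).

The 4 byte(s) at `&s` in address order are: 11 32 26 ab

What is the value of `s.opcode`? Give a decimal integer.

17

[0]=0x11 [1]=0x32 [2]=0x26 [3]=0xab (big-endian) → word 0x113226ab
opcode [24+:8] = (word>>24) & 0xff = 17  ←
cnt [3+:21] = (word>>3) & 0x1fffff = 410837
bank [0+:3] = (word>>0) & 0x7 = 3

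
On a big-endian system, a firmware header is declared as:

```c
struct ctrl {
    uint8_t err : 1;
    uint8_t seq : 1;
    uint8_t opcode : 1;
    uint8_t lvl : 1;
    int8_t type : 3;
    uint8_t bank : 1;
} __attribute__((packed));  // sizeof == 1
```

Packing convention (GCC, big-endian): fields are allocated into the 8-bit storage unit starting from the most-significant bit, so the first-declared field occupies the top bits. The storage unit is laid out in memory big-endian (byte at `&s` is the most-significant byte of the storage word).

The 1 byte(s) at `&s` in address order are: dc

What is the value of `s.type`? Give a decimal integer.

[0]=0xdc (big-endian) → word 0xdc
err:1 @ bit 7 → (0xdc>>7)&0x1 = 0x1
seq:1 @ bit 6 → (0xdc>>6)&0x1 = 0x1
opcode:1 @ bit 5 → (0xdc>>5)&0x1 = 0x0
lvl:1 @ bit 4 → (0xdc>>4)&0x1 = 0x1
type:3 @ bit 1 → (0xdc>>1)&0x7 = 0x6  ←
bank:1 @ bit 0 → (0xdc>>0)&0x1 = 0x0
type signed 3b, MSB=1: 6 - 8 = -2

-2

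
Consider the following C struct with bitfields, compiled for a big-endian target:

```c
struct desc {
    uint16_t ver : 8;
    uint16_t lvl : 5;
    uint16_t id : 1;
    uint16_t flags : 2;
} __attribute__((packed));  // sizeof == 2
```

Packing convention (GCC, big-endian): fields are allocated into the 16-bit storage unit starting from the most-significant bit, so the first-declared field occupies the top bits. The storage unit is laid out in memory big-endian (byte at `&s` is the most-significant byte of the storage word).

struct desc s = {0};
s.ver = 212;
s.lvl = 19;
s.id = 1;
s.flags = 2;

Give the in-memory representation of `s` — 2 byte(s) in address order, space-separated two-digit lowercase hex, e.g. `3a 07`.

[8+:8] ver=212 & 0xff = 0xd4; word=0xd400
[3+:5] lvl=19 & 0x1f = 0x13; word=0xd498
[2+:1] id=1 & 0x1 = 0x1; word=0xd49c
[0+:2] flags=2 & 0x3 = 0x2; word=0xd49e
word = 0xd49e → big-endian bytes:
  [0]=0xd4  [1]=0x9e

d4 9e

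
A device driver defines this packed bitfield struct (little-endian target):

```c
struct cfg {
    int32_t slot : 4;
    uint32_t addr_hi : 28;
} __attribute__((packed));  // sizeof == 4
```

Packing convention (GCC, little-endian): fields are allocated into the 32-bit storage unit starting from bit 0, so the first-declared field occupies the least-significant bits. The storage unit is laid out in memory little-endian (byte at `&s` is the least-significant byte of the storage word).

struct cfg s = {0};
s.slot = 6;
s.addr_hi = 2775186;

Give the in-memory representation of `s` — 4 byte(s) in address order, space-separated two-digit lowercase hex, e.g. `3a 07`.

[0+:4] slot=6 & 0xf = 0x6; word=0x00000006
[4+:28] addr_hi=2775186 & 0xfffffff = 0x2a5892; word=0x02a58926
word = 0x02a58926 → little-endian bytes:
  [0]=0x26  [1]=0x89  [2]=0xa5  [3]=0x02

26 89 a5 02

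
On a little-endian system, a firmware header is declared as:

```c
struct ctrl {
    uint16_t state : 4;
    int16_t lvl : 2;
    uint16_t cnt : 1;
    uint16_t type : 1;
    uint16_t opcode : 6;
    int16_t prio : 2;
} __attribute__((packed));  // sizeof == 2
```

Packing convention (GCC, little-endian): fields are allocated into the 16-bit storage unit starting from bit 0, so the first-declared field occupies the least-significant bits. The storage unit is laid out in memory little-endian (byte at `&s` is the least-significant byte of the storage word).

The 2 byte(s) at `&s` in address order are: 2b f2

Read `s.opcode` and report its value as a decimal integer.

[0]=0x2b [1]=0xf2 (little-endian) → word 0xf22b
state [0+:4] = (word>>0) & 0xf = 11
lvl [4+:2] = (word>>4) & 0x3 = 2
cnt [6+:1] = (word>>6) & 0x1 = 0
type [7+:1] = (word>>7) & 0x1 = 0
opcode [8+:6] = (word>>8) & 0x3f = 50  ←
prio [14+:2] = (word>>14) & 0x3 = 3

50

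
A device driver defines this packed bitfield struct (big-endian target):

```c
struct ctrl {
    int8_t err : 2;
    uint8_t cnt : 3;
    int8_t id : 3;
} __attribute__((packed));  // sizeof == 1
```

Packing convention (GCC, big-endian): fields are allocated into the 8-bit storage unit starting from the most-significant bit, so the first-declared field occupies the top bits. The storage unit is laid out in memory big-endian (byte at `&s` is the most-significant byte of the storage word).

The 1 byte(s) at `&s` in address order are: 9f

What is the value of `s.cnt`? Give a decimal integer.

[0]=0x9f (big-endian) → word 0x9f
err [6+:2] = (word>>6) & 0x3 = 2
cnt [3+:3] = (word>>3) & 0x7 = 3  ←
id [0+:3] = (word>>0) & 0x7 = 7

3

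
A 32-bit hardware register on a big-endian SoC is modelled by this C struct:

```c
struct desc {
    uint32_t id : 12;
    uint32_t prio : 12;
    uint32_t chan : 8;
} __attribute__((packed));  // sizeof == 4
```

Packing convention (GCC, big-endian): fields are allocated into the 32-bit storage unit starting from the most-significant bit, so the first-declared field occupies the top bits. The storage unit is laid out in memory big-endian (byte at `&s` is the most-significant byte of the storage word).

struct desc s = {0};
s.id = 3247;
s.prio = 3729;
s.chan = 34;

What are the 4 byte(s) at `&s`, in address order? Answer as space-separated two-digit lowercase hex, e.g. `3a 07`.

id (12b) val=3247 bits=0xcaf at bit 20: 0xcaf00000
prio (12b) val=3729 bits=0xe91 at bit 8: 0xcafe9100
chan (8b) val=34 bits=0x22 at bit 0: 0xcafe9122
word = 0xcafe9122 → big-endian bytes:
  [0]=0xca  [1]=0xfe  [2]=0x91  [3]=0x22

ca fe 91 22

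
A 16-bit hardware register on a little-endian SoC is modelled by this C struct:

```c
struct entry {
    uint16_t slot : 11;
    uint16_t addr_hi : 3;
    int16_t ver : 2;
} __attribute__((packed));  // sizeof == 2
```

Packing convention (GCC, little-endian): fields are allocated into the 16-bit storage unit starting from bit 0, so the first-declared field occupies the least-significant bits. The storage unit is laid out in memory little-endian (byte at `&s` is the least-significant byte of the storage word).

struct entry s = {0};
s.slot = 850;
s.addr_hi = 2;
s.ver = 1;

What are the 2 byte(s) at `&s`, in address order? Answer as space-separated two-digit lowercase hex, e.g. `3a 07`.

slot (11b) val=850 bits=0x352 at bit 0: 0x0352
addr_hi (3b) val=2 bits=0x2 at bit 11: 0x1352
ver (2b) val=1 bits=0x1 at bit 14: 0x5352
word = 0x5352 → little-endian bytes:
  [0]=0x52  [1]=0x53

52 53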